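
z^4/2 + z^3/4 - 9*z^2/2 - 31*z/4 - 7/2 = (z/2 + 1)*(z - 7/2)*(z + 1)^2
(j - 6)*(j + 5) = j^2 - j - 30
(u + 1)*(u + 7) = u^2 + 8*u + 7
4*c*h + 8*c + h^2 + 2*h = (4*c + h)*(h + 2)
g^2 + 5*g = g*(g + 5)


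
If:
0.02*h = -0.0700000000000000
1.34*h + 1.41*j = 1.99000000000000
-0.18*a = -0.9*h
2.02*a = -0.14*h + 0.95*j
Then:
No Solution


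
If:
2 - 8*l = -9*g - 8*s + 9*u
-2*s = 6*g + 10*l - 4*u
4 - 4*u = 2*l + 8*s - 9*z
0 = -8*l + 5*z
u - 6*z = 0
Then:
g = 890/4083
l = 90/1361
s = 388/1361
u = 864/1361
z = 144/1361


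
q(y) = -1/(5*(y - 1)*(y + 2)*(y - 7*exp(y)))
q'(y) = -(7*exp(y) - 1)/(5*(y - 1)*(y + 2)*(y - 7*exp(y))^2) + 1/(5*(y - 1)*(y + 2)^2*(y - 7*exp(y))) + 1/(5*(y - 1)^2*(y + 2)*(y - 7*exp(y)))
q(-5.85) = 0.00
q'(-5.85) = 0.00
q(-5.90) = 0.00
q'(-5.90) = 0.00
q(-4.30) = 0.00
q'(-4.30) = 0.00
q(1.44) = 0.00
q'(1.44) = -0.02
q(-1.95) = -0.46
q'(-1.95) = 9.05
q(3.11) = 0.00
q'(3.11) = -0.00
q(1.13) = 0.02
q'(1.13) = -0.22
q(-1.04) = -0.03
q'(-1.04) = 0.03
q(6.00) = 0.00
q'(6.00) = 0.00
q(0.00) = -0.01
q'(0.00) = 0.01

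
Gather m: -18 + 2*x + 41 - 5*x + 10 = 33 - 3*x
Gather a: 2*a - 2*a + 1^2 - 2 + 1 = 0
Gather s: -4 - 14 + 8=-10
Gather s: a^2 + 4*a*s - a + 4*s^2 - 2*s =a^2 - a + 4*s^2 + s*(4*a - 2)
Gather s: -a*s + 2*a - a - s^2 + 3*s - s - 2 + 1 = a - s^2 + s*(2 - a) - 1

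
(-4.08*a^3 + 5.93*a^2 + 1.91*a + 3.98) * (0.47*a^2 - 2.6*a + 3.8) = -1.9176*a^5 + 13.3951*a^4 - 30.0243*a^3 + 19.4386*a^2 - 3.09*a + 15.124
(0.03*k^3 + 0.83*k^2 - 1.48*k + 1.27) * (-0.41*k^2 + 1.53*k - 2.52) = -0.0123*k^5 - 0.2944*k^4 + 1.8011*k^3 - 4.8767*k^2 + 5.6727*k - 3.2004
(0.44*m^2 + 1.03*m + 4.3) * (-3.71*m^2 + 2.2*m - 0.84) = -1.6324*m^4 - 2.8533*m^3 - 14.0566*m^2 + 8.5948*m - 3.612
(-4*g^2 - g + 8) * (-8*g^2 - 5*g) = 32*g^4 + 28*g^3 - 59*g^2 - 40*g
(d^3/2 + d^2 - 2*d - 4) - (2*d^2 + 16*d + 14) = d^3/2 - d^2 - 18*d - 18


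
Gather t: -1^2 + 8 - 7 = 0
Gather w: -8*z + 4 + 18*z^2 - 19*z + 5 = 18*z^2 - 27*z + 9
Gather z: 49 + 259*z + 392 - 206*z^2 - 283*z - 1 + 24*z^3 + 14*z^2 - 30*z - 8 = 24*z^3 - 192*z^2 - 54*z + 432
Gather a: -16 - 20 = -36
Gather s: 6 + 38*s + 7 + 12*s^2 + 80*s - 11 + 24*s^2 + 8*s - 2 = 36*s^2 + 126*s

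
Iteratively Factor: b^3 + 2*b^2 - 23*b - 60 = (b + 4)*(b^2 - 2*b - 15) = (b - 5)*(b + 4)*(b + 3)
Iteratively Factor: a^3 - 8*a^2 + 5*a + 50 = (a + 2)*(a^2 - 10*a + 25) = (a - 5)*(a + 2)*(a - 5)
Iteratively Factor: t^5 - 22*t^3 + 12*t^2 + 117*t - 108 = (t - 3)*(t^4 + 3*t^3 - 13*t^2 - 27*t + 36) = (t - 3)^2*(t^3 + 6*t^2 + 5*t - 12) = (t - 3)^2*(t + 4)*(t^2 + 2*t - 3) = (t - 3)^2*(t - 1)*(t + 4)*(t + 3)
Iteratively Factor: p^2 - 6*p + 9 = (p - 3)*(p - 3)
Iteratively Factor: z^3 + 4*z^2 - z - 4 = (z + 1)*(z^2 + 3*z - 4) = (z + 1)*(z + 4)*(z - 1)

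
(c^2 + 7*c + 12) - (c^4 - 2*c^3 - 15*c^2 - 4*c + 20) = -c^4 + 2*c^3 + 16*c^2 + 11*c - 8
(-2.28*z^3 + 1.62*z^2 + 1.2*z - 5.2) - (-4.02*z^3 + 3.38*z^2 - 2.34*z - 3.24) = 1.74*z^3 - 1.76*z^2 + 3.54*z - 1.96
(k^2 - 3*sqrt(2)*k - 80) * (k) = k^3 - 3*sqrt(2)*k^2 - 80*k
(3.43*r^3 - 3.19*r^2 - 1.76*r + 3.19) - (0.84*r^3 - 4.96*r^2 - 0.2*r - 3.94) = 2.59*r^3 + 1.77*r^2 - 1.56*r + 7.13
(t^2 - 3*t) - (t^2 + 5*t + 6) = -8*t - 6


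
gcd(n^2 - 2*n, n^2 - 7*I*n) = n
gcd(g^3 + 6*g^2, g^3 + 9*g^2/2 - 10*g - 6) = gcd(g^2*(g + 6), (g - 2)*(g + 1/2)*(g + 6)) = g + 6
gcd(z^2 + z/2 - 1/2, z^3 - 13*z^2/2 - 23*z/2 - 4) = z + 1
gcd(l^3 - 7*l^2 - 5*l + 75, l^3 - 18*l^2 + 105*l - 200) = l^2 - 10*l + 25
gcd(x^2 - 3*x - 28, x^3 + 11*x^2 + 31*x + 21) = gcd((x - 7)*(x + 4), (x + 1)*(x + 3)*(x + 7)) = 1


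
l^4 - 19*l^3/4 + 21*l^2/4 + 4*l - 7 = (l - 2)^2*(l - 7/4)*(l + 1)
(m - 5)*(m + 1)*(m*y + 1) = m^3*y - 4*m^2*y + m^2 - 5*m*y - 4*m - 5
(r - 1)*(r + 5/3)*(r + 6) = r^3 + 20*r^2/3 + 7*r/3 - 10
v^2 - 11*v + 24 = (v - 8)*(v - 3)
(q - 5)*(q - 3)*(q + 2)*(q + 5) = q^4 - q^3 - 31*q^2 + 25*q + 150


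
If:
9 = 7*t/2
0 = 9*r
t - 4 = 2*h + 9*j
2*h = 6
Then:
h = 3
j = -52/63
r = 0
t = 18/7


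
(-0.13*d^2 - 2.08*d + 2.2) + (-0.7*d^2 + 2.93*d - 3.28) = -0.83*d^2 + 0.85*d - 1.08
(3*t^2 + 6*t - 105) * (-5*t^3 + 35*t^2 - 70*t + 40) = -15*t^5 + 75*t^4 + 525*t^3 - 3975*t^2 + 7590*t - 4200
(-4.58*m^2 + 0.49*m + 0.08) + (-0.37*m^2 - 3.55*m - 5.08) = -4.95*m^2 - 3.06*m - 5.0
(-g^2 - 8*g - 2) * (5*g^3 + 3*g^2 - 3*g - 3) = -5*g^5 - 43*g^4 - 31*g^3 + 21*g^2 + 30*g + 6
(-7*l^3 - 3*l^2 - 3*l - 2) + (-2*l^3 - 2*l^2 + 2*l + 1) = -9*l^3 - 5*l^2 - l - 1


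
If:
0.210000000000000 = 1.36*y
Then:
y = 0.15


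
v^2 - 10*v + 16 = (v - 8)*(v - 2)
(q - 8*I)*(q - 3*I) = q^2 - 11*I*q - 24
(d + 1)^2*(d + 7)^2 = d^4 + 16*d^3 + 78*d^2 + 112*d + 49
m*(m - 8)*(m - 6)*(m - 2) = m^4 - 16*m^3 + 76*m^2 - 96*m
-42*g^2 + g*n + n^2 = (-6*g + n)*(7*g + n)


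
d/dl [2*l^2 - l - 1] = 4*l - 1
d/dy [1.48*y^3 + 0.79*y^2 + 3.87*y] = 4.44*y^2 + 1.58*y + 3.87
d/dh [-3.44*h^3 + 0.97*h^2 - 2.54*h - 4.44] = -10.32*h^2 + 1.94*h - 2.54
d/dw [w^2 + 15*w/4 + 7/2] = 2*w + 15/4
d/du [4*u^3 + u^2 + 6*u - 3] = 12*u^2 + 2*u + 6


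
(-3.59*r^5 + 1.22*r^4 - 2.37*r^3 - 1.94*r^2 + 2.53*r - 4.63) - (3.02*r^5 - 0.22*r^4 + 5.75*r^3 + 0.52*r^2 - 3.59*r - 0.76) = -6.61*r^5 + 1.44*r^4 - 8.12*r^3 - 2.46*r^2 + 6.12*r - 3.87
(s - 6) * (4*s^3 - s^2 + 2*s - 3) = 4*s^4 - 25*s^3 + 8*s^2 - 15*s + 18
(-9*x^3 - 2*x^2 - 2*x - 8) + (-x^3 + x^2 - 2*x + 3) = -10*x^3 - x^2 - 4*x - 5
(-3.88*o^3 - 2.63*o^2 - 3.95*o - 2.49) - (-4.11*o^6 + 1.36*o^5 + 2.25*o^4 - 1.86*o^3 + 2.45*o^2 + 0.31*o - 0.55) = 4.11*o^6 - 1.36*o^5 - 2.25*o^4 - 2.02*o^3 - 5.08*o^2 - 4.26*o - 1.94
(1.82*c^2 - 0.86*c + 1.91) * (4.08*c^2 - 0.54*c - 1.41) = 7.4256*c^4 - 4.4916*c^3 + 5.691*c^2 + 0.1812*c - 2.6931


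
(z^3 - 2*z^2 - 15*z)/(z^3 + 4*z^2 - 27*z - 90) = z/(z + 6)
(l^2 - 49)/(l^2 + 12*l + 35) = (l - 7)/(l + 5)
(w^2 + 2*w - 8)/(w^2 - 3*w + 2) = (w + 4)/(w - 1)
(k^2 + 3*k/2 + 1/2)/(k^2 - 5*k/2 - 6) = (2*k^2 + 3*k + 1)/(2*k^2 - 5*k - 12)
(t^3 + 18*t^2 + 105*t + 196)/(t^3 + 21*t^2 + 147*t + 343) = (t + 4)/(t + 7)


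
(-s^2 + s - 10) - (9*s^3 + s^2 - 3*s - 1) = -9*s^3 - 2*s^2 + 4*s - 9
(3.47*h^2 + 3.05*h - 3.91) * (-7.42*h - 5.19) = -25.7474*h^3 - 40.6403*h^2 + 13.1827*h + 20.2929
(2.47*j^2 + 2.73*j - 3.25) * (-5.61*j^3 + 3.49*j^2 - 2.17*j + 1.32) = -13.8567*j^5 - 6.695*j^4 + 22.4003*j^3 - 14.0062*j^2 + 10.6561*j - 4.29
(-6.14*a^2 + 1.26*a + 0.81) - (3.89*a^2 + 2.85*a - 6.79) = -10.03*a^2 - 1.59*a + 7.6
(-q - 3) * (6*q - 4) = -6*q^2 - 14*q + 12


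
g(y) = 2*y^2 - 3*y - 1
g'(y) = 4*y - 3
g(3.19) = 9.78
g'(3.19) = 9.76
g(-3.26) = 30.04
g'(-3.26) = -16.04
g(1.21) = -1.70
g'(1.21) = 1.84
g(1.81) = 0.12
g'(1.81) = 4.24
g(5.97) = 52.37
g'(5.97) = 20.88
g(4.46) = 25.40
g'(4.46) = 14.84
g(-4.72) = 57.72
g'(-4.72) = -21.88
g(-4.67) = 56.63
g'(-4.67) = -21.68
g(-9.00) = 188.00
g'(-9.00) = -39.00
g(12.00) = 251.00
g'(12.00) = 45.00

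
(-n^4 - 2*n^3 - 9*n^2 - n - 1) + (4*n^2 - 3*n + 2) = -n^4 - 2*n^3 - 5*n^2 - 4*n + 1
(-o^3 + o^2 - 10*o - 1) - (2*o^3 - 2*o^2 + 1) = -3*o^3 + 3*o^2 - 10*o - 2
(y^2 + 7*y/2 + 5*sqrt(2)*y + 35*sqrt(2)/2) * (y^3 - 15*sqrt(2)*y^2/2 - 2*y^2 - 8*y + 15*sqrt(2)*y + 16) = y^5 - 5*sqrt(2)*y^4/2 + 3*y^4/2 - 90*y^3 - 15*sqrt(2)*y^3/4 - 249*y^2/2 - 45*sqrt(2)*y^2/2 - 60*sqrt(2)*y + 581*y + 280*sqrt(2)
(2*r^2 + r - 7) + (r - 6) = 2*r^2 + 2*r - 13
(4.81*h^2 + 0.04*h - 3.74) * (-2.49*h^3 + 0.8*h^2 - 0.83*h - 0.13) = -11.9769*h^5 + 3.7484*h^4 + 5.3523*h^3 - 3.6505*h^2 + 3.099*h + 0.4862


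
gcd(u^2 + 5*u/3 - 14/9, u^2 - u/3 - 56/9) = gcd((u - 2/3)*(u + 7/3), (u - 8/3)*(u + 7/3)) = u + 7/3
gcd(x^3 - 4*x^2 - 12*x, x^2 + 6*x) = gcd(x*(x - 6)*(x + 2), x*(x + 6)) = x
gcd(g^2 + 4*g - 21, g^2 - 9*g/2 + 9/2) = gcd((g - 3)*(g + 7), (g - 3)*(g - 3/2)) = g - 3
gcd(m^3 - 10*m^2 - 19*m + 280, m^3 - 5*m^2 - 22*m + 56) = m - 7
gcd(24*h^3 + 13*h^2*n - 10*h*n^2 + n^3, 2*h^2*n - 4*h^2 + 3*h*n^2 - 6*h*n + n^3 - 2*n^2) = h + n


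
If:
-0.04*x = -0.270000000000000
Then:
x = 6.75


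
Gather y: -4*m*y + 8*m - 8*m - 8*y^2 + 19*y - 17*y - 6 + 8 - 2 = -8*y^2 + y*(2 - 4*m)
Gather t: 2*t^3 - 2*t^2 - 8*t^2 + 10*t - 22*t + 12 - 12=2*t^3 - 10*t^2 - 12*t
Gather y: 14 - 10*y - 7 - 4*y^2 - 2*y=-4*y^2 - 12*y + 7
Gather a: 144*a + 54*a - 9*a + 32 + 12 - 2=189*a + 42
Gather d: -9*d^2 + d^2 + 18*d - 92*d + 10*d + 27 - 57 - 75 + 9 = -8*d^2 - 64*d - 96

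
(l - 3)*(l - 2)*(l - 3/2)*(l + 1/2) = l^4 - 6*l^3 + 41*l^2/4 - 9*l/4 - 9/2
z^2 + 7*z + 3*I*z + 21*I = (z + 7)*(z + 3*I)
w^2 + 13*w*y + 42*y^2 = (w + 6*y)*(w + 7*y)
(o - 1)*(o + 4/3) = o^2 + o/3 - 4/3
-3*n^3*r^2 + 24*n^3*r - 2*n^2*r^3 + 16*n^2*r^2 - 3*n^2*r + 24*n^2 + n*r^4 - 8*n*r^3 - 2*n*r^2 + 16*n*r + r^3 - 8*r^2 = (-3*n + r)*(n + r)*(r - 8)*(n*r + 1)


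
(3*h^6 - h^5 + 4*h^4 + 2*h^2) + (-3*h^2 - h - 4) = 3*h^6 - h^5 + 4*h^4 - h^2 - h - 4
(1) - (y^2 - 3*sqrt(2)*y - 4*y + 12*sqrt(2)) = -y^2 + 4*y + 3*sqrt(2)*y - 12*sqrt(2) + 1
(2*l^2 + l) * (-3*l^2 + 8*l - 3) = -6*l^4 + 13*l^3 + 2*l^2 - 3*l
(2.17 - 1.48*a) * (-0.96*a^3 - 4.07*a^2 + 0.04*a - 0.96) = 1.4208*a^4 + 3.9404*a^3 - 8.8911*a^2 + 1.5076*a - 2.0832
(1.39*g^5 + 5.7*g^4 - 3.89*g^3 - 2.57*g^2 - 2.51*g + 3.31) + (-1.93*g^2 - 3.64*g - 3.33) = 1.39*g^5 + 5.7*g^4 - 3.89*g^3 - 4.5*g^2 - 6.15*g - 0.02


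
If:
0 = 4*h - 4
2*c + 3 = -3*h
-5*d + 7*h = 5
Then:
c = -3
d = 2/5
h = 1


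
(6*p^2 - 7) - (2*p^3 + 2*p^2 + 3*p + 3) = -2*p^3 + 4*p^2 - 3*p - 10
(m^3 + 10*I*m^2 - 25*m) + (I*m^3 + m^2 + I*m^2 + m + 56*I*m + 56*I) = m^3 + I*m^3 + m^2 + 11*I*m^2 - 24*m + 56*I*m + 56*I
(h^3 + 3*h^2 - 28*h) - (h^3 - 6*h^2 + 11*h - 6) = 9*h^2 - 39*h + 6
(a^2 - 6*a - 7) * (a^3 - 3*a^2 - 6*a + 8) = a^5 - 9*a^4 + 5*a^3 + 65*a^2 - 6*a - 56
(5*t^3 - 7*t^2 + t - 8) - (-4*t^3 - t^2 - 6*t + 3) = 9*t^3 - 6*t^2 + 7*t - 11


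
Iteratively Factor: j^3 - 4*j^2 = (j)*(j^2 - 4*j) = j^2*(j - 4)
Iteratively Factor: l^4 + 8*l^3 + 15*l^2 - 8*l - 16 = (l + 1)*(l^3 + 7*l^2 + 8*l - 16) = (l + 1)*(l + 4)*(l^2 + 3*l - 4) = (l - 1)*(l + 1)*(l + 4)*(l + 4)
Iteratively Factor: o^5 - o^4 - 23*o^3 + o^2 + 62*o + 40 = (o - 2)*(o^4 + o^3 - 21*o^2 - 41*o - 20) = (o - 5)*(o - 2)*(o^3 + 6*o^2 + 9*o + 4) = (o - 5)*(o - 2)*(o + 4)*(o^2 + 2*o + 1) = (o - 5)*(o - 2)*(o + 1)*(o + 4)*(o + 1)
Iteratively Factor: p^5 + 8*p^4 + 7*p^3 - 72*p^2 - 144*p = (p + 4)*(p^4 + 4*p^3 - 9*p^2 - 36*p) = (p + 3)*(p + 4)*(p^3 + p^2 - 12*p) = (p + 3)*(p + 4)^2*(p^2 - 3*p) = p*(p + 3)*(p + 4)^2*(p - 3)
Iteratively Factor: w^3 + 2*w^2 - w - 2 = (w + 2)*(w^2 - 1) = (w - 1)*(w + 2)*(w + 1)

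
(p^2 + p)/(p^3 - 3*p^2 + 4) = p/(p^2 - 4*p + 4)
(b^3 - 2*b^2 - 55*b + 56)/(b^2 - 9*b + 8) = b + 7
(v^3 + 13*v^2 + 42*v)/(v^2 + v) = (v^2 + 13*v + 42)/(v + 1)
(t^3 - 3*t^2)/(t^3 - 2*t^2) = (t - 3)/(t - 2)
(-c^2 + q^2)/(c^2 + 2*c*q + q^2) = (-c + q)/(c + q)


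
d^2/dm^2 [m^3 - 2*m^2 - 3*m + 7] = 6*m - 4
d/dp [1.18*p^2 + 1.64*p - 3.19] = 2.36*p + 1.64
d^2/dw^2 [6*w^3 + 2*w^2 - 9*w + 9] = 36*w + 4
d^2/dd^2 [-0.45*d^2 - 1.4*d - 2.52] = -0.900000000000000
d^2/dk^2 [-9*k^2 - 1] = -18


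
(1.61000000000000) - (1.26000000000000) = 0.350000000000000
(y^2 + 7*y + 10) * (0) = 0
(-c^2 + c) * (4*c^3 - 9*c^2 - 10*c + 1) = -4*c^5 + 13*c^4 + c^3 - 11*c^2 + c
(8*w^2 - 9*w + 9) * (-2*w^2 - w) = -16*w^4 + 10*w^3 - 9*w^2 - 9*w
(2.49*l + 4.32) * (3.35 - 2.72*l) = -6.7728*l^2 - 3.4089*l + 14.472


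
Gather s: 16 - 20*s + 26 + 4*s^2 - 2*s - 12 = 4*s^2 - 22*s + 30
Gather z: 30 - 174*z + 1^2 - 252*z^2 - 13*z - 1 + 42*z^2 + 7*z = -210*z^2 - 180*z + 30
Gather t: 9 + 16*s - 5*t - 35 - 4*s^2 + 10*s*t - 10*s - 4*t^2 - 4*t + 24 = -4*s^2 + 6*s - 4*t^2 + t*(10*s - 9) - 2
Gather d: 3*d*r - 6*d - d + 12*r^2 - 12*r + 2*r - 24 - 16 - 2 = d*(3*r - 7) + 12*r^2 - 10*r - 42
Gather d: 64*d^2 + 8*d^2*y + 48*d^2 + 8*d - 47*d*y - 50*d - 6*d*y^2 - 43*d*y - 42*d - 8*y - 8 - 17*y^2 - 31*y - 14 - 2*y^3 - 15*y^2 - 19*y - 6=d^2*(8*y + 112) + d*(-6*y^2 - 90*y - 84) - 2*y^3 - 32*y^2 - 58*y - 28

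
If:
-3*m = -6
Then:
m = 2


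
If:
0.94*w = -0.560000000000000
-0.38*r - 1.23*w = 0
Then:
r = 1.93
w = -0.60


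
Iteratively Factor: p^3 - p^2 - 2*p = (p + 1)*(p^2 - 2*p) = p*(p + 1)*(p - 2)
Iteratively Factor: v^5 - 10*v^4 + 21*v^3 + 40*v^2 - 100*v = (v + 2)*(v^4 - 12*v^3 + 45*v^2 - 50*v) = (v - 5)*(v + 2)*(v^3 - 7*v^2 + 10*v) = (v - 5)*(v - 2)*(v + 2)*(v^2 - 5*v) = v*(v - 5)*(v - 2)*(v + 2)*(v - 5)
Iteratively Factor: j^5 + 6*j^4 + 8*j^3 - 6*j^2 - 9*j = (j + 3)*(j^4 + 3*j^3 - j^2 - 3*j) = (j - 1)*(j + 3)*(j^3 + 4*j^2 + 3*j) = j*(j - 1)*(j + 3)*(j^2 + 4*j + 3) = j*(j - 1)*(j + 3)^2*(j + 1)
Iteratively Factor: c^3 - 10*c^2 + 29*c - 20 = (c - 1)*(c^2 - 9*c + 20) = (c - 5)*(c - 1)*(c - 4)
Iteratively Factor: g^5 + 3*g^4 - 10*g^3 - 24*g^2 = (g + 4)*(g^4 - g^3 - 6*g^2) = g*(g + 4)*(g^3 - g^2 - 6*g) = g*(g - 3)*(g + 4)*(g^2 + 2*g) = g*(g - 3)*(g + 2)*(g + 4)*(g)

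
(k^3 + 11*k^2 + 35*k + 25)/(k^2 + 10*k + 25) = k + 1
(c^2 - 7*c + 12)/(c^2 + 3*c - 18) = (c - 4)/(c + 6)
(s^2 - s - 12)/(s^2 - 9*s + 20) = (s + 3)/(s - 5)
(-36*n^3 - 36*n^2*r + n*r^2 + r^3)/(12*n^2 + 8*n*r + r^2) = (-6*n^2 - 5*n*r + r^2)/(2*n + r)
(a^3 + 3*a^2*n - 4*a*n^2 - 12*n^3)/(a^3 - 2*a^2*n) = 1 + 5*n/a + 6*n^2/a^2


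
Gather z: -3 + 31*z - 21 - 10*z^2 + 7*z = -10*z^2 + 38*z - 24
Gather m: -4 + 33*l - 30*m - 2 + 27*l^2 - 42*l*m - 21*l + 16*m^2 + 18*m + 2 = 27*l^2 + 12*l + 16*m^2 + m*(-42*l - 12) - 4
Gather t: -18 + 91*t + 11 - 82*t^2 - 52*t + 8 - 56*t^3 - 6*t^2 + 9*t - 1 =-56*t^3 - 88*t^2 + 48*t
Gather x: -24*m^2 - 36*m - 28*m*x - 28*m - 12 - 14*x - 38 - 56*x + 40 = -24*m^2 - 64*m + x*(-28*m - 70) - 10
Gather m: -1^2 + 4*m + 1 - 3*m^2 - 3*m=-3*m^2 + m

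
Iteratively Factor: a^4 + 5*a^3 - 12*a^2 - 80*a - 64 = (a + 1)*(a^3 + 4*a^2 - 16*a - 64) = (a - 4)*(a + 1)*(a^2 + 8*a + 16) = (a - 4)*(a + 1)*(a + 4)*(a + 4)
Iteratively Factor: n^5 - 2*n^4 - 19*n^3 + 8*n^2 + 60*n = (n - 2)*(n^4 - 19*n^2 - 30*n) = (n - 2)*(n + 2)*(n^3 - 2*n^2 - 15*n) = n*(n - 2)*(n + 2)*(n^2 - 2*n - 15) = n*(n - 5)*(n - 2)*(n + 2)*(n + 3)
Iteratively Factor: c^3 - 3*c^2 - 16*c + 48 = (c + 4)*(c^2 - 7*c + 12) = (c - 3)*(c + 4)*(c - 4)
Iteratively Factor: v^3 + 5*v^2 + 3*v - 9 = (v + 3)*(v^2 + 2*v - 3) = (v - 1)*(v + 3)*(v + 3)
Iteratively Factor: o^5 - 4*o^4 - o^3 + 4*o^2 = (o)*(o^4 - 4*o^3 - o^2 + 4*o) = o*(o - 1)*(o^3 - 3*o^2 - 4*o) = o^2*(o - 1)*(o^2 - 3*o - 4) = o^2*(o - 4)*(o - 1)*(o + 1)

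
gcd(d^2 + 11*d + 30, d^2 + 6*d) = d + 6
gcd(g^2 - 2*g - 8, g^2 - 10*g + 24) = g - 4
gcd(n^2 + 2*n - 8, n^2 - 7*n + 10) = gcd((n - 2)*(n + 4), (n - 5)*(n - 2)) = n - 2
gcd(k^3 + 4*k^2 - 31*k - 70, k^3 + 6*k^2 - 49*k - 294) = k + 7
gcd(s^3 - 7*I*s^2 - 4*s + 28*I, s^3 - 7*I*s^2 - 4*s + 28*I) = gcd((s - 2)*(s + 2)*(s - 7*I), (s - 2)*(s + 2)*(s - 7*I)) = s^3 - 7*I*s^2 - 4*s + 28*I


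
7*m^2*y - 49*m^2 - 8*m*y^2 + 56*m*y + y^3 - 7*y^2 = (-7*m + y)*(-m + y)*(y - 7)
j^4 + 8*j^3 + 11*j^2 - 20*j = j*(j - 1)*(j + 4)*(j + 5)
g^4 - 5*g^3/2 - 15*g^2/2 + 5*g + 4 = (g - 4)*(g - 1)*(g + 1/2)*(g + 2)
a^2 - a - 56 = (a - 8)*(a + 7)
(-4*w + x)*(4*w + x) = -16*w^2 + x^2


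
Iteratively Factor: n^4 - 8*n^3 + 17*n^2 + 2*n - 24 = (n - 2)*(n^3 - 6*n^2 + 5*n + 12) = (n - 3)*(n - 2)*(n^2 - 3*n - 4) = (n - 4)*(n - 3)*(n - 2)*(n + 1)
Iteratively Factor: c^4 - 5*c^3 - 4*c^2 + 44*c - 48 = (c - 4)*(c^3 - c^2 - 8*c + 12) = (c - 4)*(c + 3)*(c^2 - 4*c + 4) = (c - 4)*(c - 2)*(c + 3)*(c - 2)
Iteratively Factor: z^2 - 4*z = (z - 4)*(z)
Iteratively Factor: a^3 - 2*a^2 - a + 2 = (a - 1)*(a^2 - a - 2) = (a - 2)*(a - 1)*(a + 1)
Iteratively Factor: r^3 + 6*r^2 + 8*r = (r + 2)*(r^2 + 4*r) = r*(r + 2)*(r + 4)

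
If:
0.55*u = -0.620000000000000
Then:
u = -1.13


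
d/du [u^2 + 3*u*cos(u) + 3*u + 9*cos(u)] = -3*u*sin(u) + 2*u - 9*sin(u) + 3*cos(u) + 3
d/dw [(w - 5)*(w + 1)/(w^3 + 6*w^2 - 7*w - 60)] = (-w^4 + 8*w^3 + 32*w^2 - 60*w + 205)/(w^6 + 12*w^5 + 22*w^4 - 204*w^3 - 671*w^2 + 840*w + 3600)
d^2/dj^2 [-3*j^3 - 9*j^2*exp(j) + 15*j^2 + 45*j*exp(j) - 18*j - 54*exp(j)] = -9*j^2*exp(j) + 9*j*exp(j) - 18*j + 18*exp(j) + 30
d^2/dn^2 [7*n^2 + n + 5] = 14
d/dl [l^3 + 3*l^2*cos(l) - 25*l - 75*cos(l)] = -3*l^2*sin(l) + 3*l^2 + 6*l*cos(l) + 75*sin(l) - 25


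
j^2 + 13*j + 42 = (j + 6)*(j + 7)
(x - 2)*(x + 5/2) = x^2 + x/2 - 5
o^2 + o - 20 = (o - 4)*(o + 5)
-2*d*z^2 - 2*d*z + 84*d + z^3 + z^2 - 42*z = (-2*d + z)*(z - 6)*(z + 7)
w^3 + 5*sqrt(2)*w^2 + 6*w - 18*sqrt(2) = (w - sqrt(2))*(w + 3*sqrt(2))^2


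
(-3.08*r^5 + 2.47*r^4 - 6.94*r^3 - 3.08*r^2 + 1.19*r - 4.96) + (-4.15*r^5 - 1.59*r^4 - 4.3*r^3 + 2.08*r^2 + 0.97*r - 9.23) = -7.23*r^5 + 0.88*r^4 - 11.24*r^3 - 1.0*r^2 + 2.16*r - 14.19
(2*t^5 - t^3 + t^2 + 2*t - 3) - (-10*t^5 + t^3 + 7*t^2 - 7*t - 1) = 12*t^5 - 2*t^3 - 6*t^2 + 9*t - 2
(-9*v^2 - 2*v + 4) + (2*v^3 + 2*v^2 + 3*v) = 2*v^3 - 7*v^2 + v + 4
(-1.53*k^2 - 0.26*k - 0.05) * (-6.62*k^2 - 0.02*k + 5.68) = 10.1286*k^4 + 1.7518*k^3 - 8.3542*k^2 - 1.4758*k - 0.284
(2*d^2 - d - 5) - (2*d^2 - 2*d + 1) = d - 6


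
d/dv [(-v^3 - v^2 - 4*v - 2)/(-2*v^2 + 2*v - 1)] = (2*v^4 - 4*v^3 - 7*v^2 - 6*v + 8)/(4*v^4 - 8*v^3 + 8*v^2 - 4*v + 1)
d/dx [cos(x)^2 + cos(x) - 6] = -sin(x) - sin(2*x)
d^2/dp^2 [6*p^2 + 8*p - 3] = 12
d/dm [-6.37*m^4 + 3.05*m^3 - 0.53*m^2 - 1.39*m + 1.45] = -25.48*m^3 + 9.15*m^2 - 1.06*m - 1.39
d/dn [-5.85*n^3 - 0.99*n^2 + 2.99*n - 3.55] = -17.55*n^2 - 1.98*n + 2.99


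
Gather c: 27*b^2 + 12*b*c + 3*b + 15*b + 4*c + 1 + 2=27*b^2 + 18*b + c*(12*b + 4) + 3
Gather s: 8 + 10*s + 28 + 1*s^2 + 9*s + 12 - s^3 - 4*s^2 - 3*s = -s^3 - 3*s^2 + 16*s + 48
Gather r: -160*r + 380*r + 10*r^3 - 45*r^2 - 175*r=10*r^3 - 45*r^2 + 45*r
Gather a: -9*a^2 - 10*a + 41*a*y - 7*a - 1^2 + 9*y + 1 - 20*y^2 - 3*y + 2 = -9*a^2 + a*(41*y - 17) - 20*y^2 + 6*y + 2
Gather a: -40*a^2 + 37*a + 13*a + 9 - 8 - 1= -40*a^2 + 50*a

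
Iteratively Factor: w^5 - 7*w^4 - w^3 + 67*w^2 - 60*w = (w - 4)*(w^4 - 3*w^3 - 13*w^2 + 15*w) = w*(w - 4)*(w^3 - 3*w^2 - 13*w + 15) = w*(w - 4)*(w - 1)*(w^2 - 2*w - 15) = w*(w - 5)*(w - 4)*(w - 1)*(w + 3)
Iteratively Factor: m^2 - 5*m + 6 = (m - 2)*(m - 3)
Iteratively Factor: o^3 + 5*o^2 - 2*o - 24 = (o - 2)*(o^2 + 7*o + 12) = (o - 2)*(o + 3)*(o + 4)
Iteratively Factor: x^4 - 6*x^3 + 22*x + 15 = (x - 5)*(x^3 - x^2 - 5*x - 3) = (x - 5)*(x + 1)*(x^2 - 2*x - 3) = (x - 5)*(x - 3)*(x + 1)*(x + 1)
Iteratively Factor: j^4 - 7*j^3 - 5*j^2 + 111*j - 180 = (j - 3)*(j^3 - 4*j^2 - 17*j + 60) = (j - 5)*(j - 3)*(j^2 + j - 12) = (j - 5)*(j - 3)^2*(j + 4)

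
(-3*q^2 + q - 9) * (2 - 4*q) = 12*q^3 - 10*q^2 + 38*q - 18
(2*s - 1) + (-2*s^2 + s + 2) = -2*s^2 + 3*s + 1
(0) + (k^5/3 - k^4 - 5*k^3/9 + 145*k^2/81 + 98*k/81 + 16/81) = k^5/3 - k^4 - 5*k^3/9 + 145*k^2/81 + 98*k/81 + 16/81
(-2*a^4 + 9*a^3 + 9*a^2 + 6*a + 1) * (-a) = 2*a^5 - 9*a^4 - 9*a^3 - 6*a^2 - a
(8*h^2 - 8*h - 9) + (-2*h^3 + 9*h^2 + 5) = -2*h^3 + 17*h^2 - 8*h - 4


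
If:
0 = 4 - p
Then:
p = 4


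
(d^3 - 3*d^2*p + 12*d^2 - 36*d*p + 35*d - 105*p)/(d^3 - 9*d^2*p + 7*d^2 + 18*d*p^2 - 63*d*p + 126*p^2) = (-d - 5)/(-d + 6*p)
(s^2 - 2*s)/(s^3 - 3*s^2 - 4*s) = (2 - s)/(-s^2 + 3*s + 4)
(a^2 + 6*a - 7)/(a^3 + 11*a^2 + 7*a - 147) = (a - 1)/(a^2 + 4*a - 21)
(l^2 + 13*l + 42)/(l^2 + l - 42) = (l + 6)/(l - 6)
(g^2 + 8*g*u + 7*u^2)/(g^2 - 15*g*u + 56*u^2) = (g^2 + 8*g*u + 7*u^2)/(g^2 - 15*g*u + 56*u^2)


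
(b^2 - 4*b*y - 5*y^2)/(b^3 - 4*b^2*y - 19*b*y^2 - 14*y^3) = (-b + 5*y)/(-b^2 + 5*b*y + 14*y^2)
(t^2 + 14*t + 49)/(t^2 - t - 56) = (t + 7)/(t - 8)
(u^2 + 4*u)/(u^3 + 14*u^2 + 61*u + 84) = u/(u^2 + 10*u + 21)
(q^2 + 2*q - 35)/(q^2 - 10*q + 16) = (q^2 + 2*q - 35)/(q^2 - 10*q + 16)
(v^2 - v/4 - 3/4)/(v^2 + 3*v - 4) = (v + 3/4)/(v + 4)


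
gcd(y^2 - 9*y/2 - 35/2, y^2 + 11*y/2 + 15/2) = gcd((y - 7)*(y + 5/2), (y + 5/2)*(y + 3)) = y + 5/2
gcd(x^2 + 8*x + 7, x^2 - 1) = x + 1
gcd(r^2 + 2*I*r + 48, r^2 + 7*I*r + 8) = r + 8*I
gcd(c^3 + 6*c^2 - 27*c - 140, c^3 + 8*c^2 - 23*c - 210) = c^2 + 2*c - 35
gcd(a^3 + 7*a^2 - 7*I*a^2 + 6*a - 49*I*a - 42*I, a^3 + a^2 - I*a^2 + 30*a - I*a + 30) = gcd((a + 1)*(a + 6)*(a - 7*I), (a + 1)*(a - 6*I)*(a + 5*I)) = a + 1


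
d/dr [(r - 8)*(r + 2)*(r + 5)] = 3*r^2 - 2*r - 46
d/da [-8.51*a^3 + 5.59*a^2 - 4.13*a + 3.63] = -25.53*a^2 + 11.18*a - 4.13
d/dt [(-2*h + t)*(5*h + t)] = 3*h + 2*t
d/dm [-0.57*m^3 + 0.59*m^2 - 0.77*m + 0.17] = -1.71*m^2 + 1.18*m - 0.77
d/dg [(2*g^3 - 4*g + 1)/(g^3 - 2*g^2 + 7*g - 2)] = (-4*g^4 + 36*g^3 - 23*g^2 + 4*g + 1)/(g^6 - 4*g^5 + 18*g^4 - 32*g^3 + 57*g^2 - 28*g + 4)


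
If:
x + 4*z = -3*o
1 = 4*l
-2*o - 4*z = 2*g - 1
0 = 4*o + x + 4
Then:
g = 9/2 - 6*z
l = 1/4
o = 4*z - 4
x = 12 - 16*z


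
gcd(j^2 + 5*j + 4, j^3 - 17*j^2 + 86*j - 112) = 1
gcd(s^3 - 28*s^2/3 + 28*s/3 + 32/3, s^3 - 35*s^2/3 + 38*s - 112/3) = s - 2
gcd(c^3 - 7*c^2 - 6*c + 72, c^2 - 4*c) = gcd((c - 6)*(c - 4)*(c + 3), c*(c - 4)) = c - 4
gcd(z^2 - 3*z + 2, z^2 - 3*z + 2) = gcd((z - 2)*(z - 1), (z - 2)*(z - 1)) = z^2 - 3*z + 2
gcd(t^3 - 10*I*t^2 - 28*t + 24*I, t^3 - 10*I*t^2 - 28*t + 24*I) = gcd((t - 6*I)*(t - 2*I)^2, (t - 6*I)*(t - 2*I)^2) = t^3 - 10*I*t^2 - 28*t + 24*I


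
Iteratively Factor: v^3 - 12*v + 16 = (v - 2)*(v^2 + 2*v - 8) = (v - 2)*(v + 4)*(v - 2)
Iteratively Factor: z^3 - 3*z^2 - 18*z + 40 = (z - 2)*(z^2 - z - 20) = (z - 2)*(z + 4)*(z - 5)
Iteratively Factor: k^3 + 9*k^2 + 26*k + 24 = (k + 4)*(k^2 + 5*k + 6) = (k + 2)*(k + 4)*(k + 3)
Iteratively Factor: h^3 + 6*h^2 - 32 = (h + 4)*(h^2 + 2*h - 8) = (h + 4)^2*(h - 2)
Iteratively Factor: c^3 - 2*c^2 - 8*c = (c + 2)*(c^2 - 4*c) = c*(c + 2)*(c - 4)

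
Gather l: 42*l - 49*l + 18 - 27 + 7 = -7*l - 2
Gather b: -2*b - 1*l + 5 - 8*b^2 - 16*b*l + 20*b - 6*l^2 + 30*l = -8*b^2 + b*(18 - 16*l) - 6*l^2 + 29*l + 5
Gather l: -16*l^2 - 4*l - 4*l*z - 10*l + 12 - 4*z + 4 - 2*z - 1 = -16*l^2 + l*(-4*z - 14) - 6*z + 15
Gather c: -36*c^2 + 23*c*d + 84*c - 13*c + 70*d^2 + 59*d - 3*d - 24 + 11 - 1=-36*c^2 + c*(23*d + 71) + 70*d^2 + 56*d - 14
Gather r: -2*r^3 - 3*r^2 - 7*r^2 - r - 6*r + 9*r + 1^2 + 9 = -2*r^3 - 10*r^2 + 2*r + 10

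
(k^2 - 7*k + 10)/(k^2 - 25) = (k - 2)/(k + 5)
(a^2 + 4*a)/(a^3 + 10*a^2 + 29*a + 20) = a/(a^2 + 6*a + 5)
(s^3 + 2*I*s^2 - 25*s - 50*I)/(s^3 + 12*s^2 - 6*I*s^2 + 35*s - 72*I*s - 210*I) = (s^2 + s*(-5 + 2*I) - 10*I)/(s^2 + s*(7 - 6*I) - 42*I)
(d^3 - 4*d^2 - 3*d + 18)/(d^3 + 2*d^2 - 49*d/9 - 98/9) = 9*(d^2 - 6*d + 9)/(9*d^2 - 49)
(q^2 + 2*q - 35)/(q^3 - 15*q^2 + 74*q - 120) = (q + 7)/(q^2 - 10*q + 24)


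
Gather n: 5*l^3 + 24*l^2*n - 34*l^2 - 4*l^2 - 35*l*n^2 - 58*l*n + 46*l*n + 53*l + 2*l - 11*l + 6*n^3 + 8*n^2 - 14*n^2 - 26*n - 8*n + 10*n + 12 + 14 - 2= 5*l^3 - 38*l^2 + 44*l + 6*n^3 + n^2*(-35*l - 6) + n*(24*l^2 - 12*l - 24) + 24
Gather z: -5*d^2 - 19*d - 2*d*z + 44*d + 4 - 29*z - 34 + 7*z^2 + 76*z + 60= -5*d^2 + 25*d + 7*z^2 + z*(47 - 2*d) + 30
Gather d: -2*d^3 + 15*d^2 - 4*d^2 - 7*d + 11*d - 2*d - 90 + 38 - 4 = -2*d^3 + 11*d^2 + 2*d - 56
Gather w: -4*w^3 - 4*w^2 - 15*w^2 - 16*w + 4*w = -4*w^3 - 19*w^2 - 12*w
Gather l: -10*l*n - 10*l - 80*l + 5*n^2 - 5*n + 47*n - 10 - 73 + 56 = l*(-10*n - 90) + 5*n^2 + 42*n - 27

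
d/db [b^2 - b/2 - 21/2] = 2*b - 1/2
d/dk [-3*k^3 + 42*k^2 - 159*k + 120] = -9*k^2 + 84*k - 159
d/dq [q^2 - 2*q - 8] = 2*q - 2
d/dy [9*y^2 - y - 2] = 18*y - 1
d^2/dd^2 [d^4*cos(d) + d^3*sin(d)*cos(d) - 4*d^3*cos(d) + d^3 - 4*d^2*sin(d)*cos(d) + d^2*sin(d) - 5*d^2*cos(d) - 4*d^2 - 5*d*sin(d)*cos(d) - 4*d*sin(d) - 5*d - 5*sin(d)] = -d^4*cos(d) - 8*d^3*sin(d) - 2*d^3*sin(2*d) + 4*d^3*cos(d) + 23*d^2*sin(d) + 8*d^2*sin(2*d) + 17*d^2*cos(d) + 6*d^2*cos(2*d) + 24*d*sin(d) + 13*d*sin(2*d) - 20*d*cos(d) - 16*d*cos(2*d) + 6*d + 7*sin(d) - 4*sin(2*d) - 18*cos(d) - 10*cos(2*d) - 8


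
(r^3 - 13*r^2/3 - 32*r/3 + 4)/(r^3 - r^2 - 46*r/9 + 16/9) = 3*(r - 6)/(3*r - 8)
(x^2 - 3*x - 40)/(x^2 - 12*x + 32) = (x + 5)/(x - 4)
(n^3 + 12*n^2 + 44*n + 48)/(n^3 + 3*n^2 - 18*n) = (n^2 + 6*n + 8)/(n*(n - 3))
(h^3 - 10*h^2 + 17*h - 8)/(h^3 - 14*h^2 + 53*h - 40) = (h - 1)/(h - 5)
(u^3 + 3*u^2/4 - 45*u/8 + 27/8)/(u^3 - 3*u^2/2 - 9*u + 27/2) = (u - 3/4)/(u - 3)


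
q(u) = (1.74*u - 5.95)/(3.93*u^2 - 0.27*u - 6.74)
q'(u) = (0.27 - 7.86*u)*(1.74*u - 5.95)/(3.93*u^2 - 0.27*u - 6.74)^2 + 1.74/(3.93*u^2 - 0.27*u - 6.74)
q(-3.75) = -0.25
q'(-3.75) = -0.12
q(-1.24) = 22.37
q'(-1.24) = -623.03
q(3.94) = 0.02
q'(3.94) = 0.02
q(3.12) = -0.02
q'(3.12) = 0.07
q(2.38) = -0.12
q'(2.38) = 0.27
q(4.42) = 0.03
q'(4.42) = 0.01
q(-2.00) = -0.99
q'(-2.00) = -1.48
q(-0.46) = 1.17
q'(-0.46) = -1.08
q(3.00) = -0.03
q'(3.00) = 0.08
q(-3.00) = -0.38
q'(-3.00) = -0.25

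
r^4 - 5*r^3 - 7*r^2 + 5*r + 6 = (r - 6)*(r - 1)*(r + 1)^2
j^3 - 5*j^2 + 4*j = j*(j - 4)*(j - 1)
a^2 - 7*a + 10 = (a - 5)*(a - 2)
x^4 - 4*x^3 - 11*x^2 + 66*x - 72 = (x - 3)^2*(x - 2)*(x + 4)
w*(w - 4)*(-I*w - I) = -I*w^3 + 3*I*w^2 + 4*I*w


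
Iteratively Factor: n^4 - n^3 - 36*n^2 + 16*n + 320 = (n + 4)*(n^3 - 5*n^2 - 16*n + 80) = (n - 5)*(n + 4)*(n^2 - 16) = (n - 5)*(n - 4)*(n + 4)*(n + 4)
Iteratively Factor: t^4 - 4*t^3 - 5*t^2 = (t)*(t^3 - 4*t^2 - 5*t) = t*(t + 1)*(t^2 - 5*t) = t^2*(t + 1)*(t - 5)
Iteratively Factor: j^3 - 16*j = (j + 4)*(j^2 - 4*j) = (j - 4)*(j + 4)*(j)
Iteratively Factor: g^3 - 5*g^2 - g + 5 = (g - 1)*(g^2 - 4*g - 5) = (g - 5)*(g - 1)*(g + 1)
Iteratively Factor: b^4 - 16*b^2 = (b - 4)*(b^3 + 4*b^2) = b*(b - 4)*(b^2 + 4*b) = b^2*(b - 4)*(b + 4)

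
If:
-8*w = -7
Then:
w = 7/8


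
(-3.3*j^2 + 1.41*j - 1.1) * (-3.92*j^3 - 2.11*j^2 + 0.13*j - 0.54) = 12.936*j^5 + 1.4358*j^4 + 0.9079*j^3 + 4.2863*j^2 - 0.9044*j + 0.594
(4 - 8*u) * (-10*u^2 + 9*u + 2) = 80*u^3 - 112*u^2 + 20*u + 8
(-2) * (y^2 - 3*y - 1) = -2*y^2 + 6*y + 2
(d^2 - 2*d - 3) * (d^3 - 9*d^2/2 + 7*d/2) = d^5 - 13*d^4/2 + 19*d^3/2 + 13*d^2/2 - 21*d/2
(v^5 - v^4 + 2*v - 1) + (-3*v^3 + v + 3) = v^5 - v^4 - 3*v^3 + 3*v + 2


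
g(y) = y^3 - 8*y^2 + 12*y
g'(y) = 3*y^2 - 16*y + 12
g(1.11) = 4.83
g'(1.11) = -2.06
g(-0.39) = -5.96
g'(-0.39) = 18.70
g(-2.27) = -80.16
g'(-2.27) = 63.78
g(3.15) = -10.32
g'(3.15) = -8.63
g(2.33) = -2.82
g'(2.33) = -8.99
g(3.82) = -15.16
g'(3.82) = -5.34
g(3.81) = -15.10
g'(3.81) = -5.41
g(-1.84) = -55.39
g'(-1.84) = 51.60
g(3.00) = -9.00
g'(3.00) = -9.00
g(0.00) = 0.00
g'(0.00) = 12.00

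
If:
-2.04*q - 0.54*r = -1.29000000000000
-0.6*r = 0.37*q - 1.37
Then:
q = 0.03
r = 2.26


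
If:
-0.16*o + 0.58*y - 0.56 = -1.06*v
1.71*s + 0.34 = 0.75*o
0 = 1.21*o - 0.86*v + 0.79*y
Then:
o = 0.42061135371179 - 1.16698689956332*y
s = -0.511836359457596*y - 0.0143517454480451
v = 0.5917903930131 - 0.723318777292576*y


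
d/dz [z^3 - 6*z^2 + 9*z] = 3*z^2 - 12*z + 9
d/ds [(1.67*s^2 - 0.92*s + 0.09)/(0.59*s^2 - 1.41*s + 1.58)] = (-1.8119*s^2 + 5.171*s - 1.3267)/(0.3481*s^4 - 1.6638*s^3 + 3.8525*s^2 - 4.4556*s + 2.4964)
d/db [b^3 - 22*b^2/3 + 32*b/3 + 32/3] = 3*b^2 - 44*b/3 + 32/3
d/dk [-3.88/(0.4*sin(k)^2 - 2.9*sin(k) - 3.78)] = (3.104*sin(k) - 11.252)*cos(k)/(-0.4*sin(k)^2 + 2.9*sin(k) + 3.78)^2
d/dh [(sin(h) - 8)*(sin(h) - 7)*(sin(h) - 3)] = (3*sin(h)^2 - 36*sin(h) + 101)*cos(h)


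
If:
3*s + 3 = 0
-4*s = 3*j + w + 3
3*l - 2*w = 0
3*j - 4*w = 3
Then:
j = 7/15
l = -4/15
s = -1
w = -2/5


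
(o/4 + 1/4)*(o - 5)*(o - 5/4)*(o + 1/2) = o^4/4 - 19*o^3/16 - 21*o^2/32 + 25*o/16 + 25/32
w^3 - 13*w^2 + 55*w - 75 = (w - 5)^2*(w - 3)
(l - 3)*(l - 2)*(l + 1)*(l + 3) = l^4 - l^3 - 11*l^2 + 9*l + 18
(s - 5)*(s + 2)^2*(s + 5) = s^4 + 4*s^3 - 21*s^2 - 100*s - 100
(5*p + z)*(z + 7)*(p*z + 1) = 5*p^2*z^2 + 35*p^2*z + p*z^3 + 7*p*z^2 + 5*p*z + 35*p + z^2 + 7*z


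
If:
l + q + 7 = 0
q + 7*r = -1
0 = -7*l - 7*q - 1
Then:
No Solution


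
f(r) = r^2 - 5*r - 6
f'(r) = 2*r - 5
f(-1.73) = 5.64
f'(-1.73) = -8.46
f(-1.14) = 1.00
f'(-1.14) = -7.28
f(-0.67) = -2.20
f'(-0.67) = -6.34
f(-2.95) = 17.45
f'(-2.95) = -10.90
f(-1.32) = 2.34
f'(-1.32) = -7.64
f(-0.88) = -0.83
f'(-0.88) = -6.76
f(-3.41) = 22.68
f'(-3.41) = -11.82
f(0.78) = -9.29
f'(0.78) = -3.44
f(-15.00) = 294.00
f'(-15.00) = -35.00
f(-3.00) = 18.00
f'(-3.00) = -11.00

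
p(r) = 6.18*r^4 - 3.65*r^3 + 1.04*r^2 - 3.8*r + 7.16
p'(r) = 24.72*r^3 - 10.95*r^2 + 2.08*r - 3.8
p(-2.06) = 162.60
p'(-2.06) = -270.65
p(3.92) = 1247.64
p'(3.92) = 1325.13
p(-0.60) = 11.40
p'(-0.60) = -14.33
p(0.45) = 5.58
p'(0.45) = -2.83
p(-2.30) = 238.75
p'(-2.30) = -367.28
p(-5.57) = 6639.87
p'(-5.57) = -4626.94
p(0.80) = 5.45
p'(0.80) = 3.51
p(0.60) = 5.27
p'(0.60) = -1.15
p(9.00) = 37943.33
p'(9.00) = 17148.85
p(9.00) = 37943.33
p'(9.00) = 17148.85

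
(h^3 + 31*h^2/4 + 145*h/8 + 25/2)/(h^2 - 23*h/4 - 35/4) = (h^2 + 13*h/2 + 10)/(h - 7)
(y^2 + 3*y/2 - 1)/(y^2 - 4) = (y - 1/2)/(y - 2)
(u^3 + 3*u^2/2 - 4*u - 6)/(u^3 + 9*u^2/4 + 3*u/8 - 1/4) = 4*(2*u^2 - u - 6)/(8*u^2 + 2*u - 1)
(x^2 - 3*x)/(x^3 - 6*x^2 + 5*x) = (x - 3)/(x^2 - 6*x + 5)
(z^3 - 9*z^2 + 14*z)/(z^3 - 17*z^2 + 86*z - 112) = z/(z - 8)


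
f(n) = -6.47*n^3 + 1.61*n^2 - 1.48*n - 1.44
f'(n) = -19.41*n^2 + 3.22*n - 1.48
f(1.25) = -13.41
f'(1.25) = -27.78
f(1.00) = -7.78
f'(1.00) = -17.67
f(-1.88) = 50.02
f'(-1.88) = -76.14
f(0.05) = -1.51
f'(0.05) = -1.37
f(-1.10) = 10.75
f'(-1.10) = -28.51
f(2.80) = -134.99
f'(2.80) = -144.64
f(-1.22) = 14.51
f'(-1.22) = -34.30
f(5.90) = -1282.93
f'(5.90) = -658.14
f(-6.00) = 1462.92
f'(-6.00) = -719.56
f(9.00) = -4600.98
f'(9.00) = -1544.71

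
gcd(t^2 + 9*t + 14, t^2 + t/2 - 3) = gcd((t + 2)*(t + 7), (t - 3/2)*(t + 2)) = t + 2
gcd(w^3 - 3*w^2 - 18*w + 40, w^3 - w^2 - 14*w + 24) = w^2 + 2*w - 8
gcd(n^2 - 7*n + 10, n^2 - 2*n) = n - 2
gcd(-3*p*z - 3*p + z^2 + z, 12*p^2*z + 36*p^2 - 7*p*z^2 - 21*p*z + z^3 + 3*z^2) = -3*p + z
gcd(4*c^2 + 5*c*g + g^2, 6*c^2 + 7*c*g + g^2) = c + g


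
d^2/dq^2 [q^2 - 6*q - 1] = 2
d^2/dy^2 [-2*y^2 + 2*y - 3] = -4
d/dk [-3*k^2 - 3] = -6*k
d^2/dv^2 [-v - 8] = 0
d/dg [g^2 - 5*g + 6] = 2*g - 5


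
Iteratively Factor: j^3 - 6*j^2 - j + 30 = (j - 3)*(j^2 - 3*j - 10) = (j - 5)*(j - 3)*(j + 2)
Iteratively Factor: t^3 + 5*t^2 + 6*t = (t + 3)*(t^2 + 2*t) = t*(t + 3)*(t + 2)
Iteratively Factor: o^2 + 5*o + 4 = (o + 1)*(o + 4)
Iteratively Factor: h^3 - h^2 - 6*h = (h - 3)*(h^2 + 2*h) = (h - 3)*(h + 2)*(h)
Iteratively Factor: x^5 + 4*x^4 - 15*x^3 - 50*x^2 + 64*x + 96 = (x - 2)*(x^4 + 6*x^3 - 3*x^2 - 56*x - 48) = (x - 3)*(x - 2)*(x^3 + 9*x^2 + 24*x + 16) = (x - 3)*(x - 2)*(x + 4)*(x^2 + 5*x + 4) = (x - 3)*(x - 2)*(x + 1)*(x + 4)*(x + 4)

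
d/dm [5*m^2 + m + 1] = 10*m + 1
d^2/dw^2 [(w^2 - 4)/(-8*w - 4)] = 15/(2*(8*w^3 + 12*w^2 + 6*w + 1))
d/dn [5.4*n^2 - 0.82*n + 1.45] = 10.8*n - 0.82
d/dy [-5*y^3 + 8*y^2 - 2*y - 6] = -15*y^2 + 16*y - 2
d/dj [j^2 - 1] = 2*j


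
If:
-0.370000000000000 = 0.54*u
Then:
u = -0.69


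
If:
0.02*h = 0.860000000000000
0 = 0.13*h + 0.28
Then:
No Solution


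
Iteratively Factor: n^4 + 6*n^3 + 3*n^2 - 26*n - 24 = (n + 1)*(n^3 + 5*n^2 - 2*n - 24) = (n - 2)*(n + 1)*(n^2 + 7*n + 12) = (n - 2)*(n + 1)*(n + 4)*(n + 3)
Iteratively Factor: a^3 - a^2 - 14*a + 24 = (a + 4)*(a^2 - 5*a + 6) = (a - 3)*(a + 4)*(a - 2)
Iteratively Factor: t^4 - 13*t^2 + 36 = (t - 3)*(t^3 + 3*t^2 - 4*t - 12) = (t - 3)*(t + 3)*(t^2 - 4) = (t - 3)*(t - 2)*(t + 3)*(t + 2)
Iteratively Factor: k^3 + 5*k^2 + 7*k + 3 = (k + 1)*(k^2 + 4*k + 3) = (k + 1)^2*(k + 3)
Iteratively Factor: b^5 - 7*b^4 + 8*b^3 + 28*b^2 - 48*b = (b - 3)*(b^4 - 4*b^3 - 4*b^2 + 16*b) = (b - 3)*(b + 2)*(b^3 - 6*b^2 + 8*b) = (b - 3)*(b - 2)*(b + 2)*(b^2 - 4*b) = b*(b - 3)*(b - 2)*(b + 2)*(b - 4)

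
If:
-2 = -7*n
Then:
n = 2/7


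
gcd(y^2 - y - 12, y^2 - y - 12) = y^2 - y - 12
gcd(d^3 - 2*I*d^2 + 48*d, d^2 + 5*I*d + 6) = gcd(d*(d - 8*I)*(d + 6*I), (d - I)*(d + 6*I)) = d + 6*I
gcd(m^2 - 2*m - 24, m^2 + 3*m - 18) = 1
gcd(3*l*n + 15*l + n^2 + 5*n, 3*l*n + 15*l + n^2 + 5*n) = 3*l*n + 15*l + n^2 + 5*n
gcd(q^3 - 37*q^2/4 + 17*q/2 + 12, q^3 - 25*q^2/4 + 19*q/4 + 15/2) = q^2 - 5*q/4 - 3/2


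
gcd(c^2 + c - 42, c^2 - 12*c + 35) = 1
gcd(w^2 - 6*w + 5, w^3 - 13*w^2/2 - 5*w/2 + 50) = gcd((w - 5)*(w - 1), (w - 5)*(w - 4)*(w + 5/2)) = w - 5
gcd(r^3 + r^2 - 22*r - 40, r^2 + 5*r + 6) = r + 2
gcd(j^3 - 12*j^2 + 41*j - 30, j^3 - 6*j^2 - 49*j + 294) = j - 6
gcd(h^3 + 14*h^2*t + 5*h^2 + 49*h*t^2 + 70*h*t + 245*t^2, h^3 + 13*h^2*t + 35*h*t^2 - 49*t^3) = h^2 + 14*h*t + 49*t^2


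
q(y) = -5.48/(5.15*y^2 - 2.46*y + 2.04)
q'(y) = -5.48*(2.46 - 10.3*y)/(5.15*y^2 - 2.46*y + 2.04)^2 = (56.444*y - 13.4808)/(5.15*y^2 - 2.46*y + 2.04)^2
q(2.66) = -0.17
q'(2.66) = 0.13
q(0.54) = -2.48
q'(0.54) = 3.47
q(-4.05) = -0.06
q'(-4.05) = -0.03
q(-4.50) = -0.05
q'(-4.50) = -0.02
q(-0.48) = -1.24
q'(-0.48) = -2.09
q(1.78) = -0.39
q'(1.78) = 0.45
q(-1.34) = -0.38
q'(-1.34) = -0.42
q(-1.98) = -0.20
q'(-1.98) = -0.17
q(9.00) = -0.01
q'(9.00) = 0.00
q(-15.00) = -0.00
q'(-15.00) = -0.00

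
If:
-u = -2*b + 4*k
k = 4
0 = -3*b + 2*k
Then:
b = 8/3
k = 4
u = -32/3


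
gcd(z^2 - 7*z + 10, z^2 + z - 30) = z - 5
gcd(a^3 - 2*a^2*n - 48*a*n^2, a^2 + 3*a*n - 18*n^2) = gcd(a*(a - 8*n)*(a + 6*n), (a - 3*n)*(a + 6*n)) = a + 6*n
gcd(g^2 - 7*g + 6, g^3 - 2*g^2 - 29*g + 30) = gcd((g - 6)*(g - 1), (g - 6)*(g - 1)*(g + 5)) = g^2 - 7*g + 6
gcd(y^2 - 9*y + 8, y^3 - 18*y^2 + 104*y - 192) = y - 8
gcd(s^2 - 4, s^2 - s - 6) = s + 2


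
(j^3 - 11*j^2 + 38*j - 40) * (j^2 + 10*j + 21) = j^5 - j^4 - 51*j^3 + 109*j^2 + 398*j - 840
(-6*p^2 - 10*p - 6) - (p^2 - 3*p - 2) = -7*p^2 - 7*p - 4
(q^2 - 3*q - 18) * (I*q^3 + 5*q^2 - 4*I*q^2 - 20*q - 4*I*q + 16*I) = I*q^5 + 5*q^4 - 7*I*q^4 - 35*q^3 - 10*I*q^3 - 30*q^2 + 100*I*q^2 + 360*q + 24*I*q - 288*I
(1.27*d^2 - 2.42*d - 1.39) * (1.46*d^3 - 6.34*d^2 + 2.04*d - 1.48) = 1.8542*d^5 - 11.585*d^4 + 15.9042*d^3 + 1.9962*d^2 + 0.746*d + 2.0572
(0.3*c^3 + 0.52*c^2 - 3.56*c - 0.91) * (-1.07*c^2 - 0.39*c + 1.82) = -0.321*c^5 - 0.6734*c^4 + 4.1524*c^3 + 3.3085*c^2 - 6.1243*c - 1.6562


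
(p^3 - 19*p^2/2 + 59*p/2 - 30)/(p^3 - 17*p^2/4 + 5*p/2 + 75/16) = 8*(p^2 - 7*p + 12)/(8*p^2 - 14*p - 15)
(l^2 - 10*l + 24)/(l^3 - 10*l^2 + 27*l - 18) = (l - 4)/(l^2 - 4*l + 3)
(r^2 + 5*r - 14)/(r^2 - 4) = (r + 7)/(r + 2)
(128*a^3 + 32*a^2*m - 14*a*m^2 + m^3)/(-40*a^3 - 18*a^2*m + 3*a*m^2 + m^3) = (-64*a^2 + 16*a*m - m^2)/(20*a^2 - a*m - m^2)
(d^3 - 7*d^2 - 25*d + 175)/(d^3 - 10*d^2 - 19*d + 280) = (d - 5)/(d - 8)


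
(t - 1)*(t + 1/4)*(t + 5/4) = t^3 + t^2/2 - 19*t/16 - 5/16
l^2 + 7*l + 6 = (l + 1)*(l + 6)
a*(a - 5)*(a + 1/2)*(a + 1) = a^4 - 7*a^3/2 - 7*a^2 - 5*a/2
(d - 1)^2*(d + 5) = d^3 + 3*d^2 - 9*d + 5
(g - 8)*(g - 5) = g^2 - 13*g + 40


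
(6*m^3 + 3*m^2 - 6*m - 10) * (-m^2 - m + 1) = -6*m^5 - 9*m^4 + 9*m^3 + 19*m^2 + 4*m - 10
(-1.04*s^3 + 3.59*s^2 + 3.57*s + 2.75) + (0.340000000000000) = -1.04*s^3 + 3.59*s^2 + 3.57*s + 3.09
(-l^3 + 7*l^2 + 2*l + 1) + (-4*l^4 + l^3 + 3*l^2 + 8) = -4*l^4 + 10*l^2 + 2*l + 9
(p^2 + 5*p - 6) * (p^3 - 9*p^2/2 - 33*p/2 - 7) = p^5 + p^4/2 - 45*p^3 - 125*p^2/2 + 64*p + 42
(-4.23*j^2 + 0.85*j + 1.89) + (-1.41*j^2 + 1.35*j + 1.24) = -5.64*j^2 + 2.2*j + 3.13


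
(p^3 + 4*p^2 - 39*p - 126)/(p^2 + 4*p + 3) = (p^2 + p - 42)/(p + 1)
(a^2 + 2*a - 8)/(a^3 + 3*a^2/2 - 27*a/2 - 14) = 2*(a - 2)/(2*a^2 - 5*a - 7)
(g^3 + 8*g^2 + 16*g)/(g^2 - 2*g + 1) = g*(g^2 + 8*g + 16)/(g^2 - 2*g + 1)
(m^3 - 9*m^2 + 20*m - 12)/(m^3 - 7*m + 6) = (m - 6)/(m + 3)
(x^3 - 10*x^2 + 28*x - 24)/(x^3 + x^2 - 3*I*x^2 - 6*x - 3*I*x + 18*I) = (x^2 - 8*x + 12)/(x^2 + 3*x*(1 - I) - 9*I)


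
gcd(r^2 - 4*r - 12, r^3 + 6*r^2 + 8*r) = r + 2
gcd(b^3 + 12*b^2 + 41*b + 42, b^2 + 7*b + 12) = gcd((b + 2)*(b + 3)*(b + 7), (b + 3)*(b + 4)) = b + 3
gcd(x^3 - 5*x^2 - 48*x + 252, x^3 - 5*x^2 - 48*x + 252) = x^3 - 5*x^2 - 48*x + 252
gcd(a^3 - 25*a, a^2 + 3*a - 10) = a + 5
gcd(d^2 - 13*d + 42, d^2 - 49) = d - 7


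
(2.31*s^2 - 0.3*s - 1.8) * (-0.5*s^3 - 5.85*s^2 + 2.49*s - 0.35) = -1.155*s^5 - 13.3635*s^4 + 8.4069*s^3 + 8.9745*s^2 - 4.377*s + 0.63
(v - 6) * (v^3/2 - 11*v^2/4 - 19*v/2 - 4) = v^4/2 - 23*v^3/4 + 7*v^2 + 53*v + 24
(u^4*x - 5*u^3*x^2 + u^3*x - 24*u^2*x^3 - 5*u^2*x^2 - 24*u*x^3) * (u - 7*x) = u^5*x - 12*u^4*x^2 + u^4*x + 11*u^3*x^3 - 12*u^3*x^2 + 168*u^2*x^4 + 11*u^2*x^3 + 168*u*x^4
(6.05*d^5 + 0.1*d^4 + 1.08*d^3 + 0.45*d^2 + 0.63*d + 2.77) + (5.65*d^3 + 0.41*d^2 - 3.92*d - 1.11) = 6.05*d^5 + 0.1*d^4 + 6.73*d^3 + 0.86*d^2 - 3.29*d + 1.66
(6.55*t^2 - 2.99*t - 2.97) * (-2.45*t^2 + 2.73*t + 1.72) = -16.0475*t^4 + 25.207*t^3 + 10.3798*t^2 - 13.2509*t - 5.1084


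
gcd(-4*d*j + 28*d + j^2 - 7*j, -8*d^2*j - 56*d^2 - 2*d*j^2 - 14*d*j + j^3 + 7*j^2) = 4*d - j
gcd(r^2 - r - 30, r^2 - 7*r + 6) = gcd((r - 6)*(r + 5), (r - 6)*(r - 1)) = r - 6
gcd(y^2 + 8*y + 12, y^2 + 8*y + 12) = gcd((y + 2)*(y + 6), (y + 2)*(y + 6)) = y^2 + 8*y + 12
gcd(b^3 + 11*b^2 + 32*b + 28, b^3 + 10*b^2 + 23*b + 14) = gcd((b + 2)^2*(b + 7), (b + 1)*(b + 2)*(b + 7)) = b^2 + 9*b + 14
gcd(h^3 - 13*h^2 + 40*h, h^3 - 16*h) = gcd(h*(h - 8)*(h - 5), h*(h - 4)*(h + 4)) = h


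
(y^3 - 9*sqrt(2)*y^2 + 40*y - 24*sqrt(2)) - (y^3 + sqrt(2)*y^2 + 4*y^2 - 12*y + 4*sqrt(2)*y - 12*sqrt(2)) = -10*sqrt(2)*y^2 - 4*y^2 - 4*sqrt(2)*y + 52*y - 12*sqrt(2)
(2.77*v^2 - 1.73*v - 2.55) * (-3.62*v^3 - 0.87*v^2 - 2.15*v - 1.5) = -10.0274*v^5 + 3.8527*v^4 + 4.7806*v^3 + 1.783*v^2 + 8.0775*v + 3.825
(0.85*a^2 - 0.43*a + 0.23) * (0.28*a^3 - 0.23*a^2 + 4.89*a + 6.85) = 0.238*a^5 - 0.3159*a^4 + 4.3198*a^3 + 3.6669*a^2 - 1.8208*a + 1.5755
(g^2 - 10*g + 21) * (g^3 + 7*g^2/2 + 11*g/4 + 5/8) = g^5 - 13*g^4/2 - 45*g^3/4 + 373*g^2/8 + 103*g/2 + 105/8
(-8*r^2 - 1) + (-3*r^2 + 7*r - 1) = -11*r^2 + 7*r - 2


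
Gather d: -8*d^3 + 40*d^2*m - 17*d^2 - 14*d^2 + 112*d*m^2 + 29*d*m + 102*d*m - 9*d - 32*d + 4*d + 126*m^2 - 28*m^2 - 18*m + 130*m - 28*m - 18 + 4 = -8*d^3 + d^2*(40*m - 31) + d*(112*m^2 + 131*m - 37) + 98*m^2 + 84*m - 14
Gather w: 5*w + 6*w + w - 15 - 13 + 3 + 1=12*w - 24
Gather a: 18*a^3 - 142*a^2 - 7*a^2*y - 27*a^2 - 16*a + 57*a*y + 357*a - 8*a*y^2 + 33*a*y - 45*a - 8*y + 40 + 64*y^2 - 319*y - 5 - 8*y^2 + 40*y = 18*a^3 + a^2*(-7*y - 169) + a*(-8*y^2 + 90*y + 296) + 56*y^2 - 287*y + 35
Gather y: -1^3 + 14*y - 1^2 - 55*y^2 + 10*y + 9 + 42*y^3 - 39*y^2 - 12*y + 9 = 42*y^3 - 94*y^2 + 12*y + 16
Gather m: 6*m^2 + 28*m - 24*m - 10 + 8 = 6*m^2 + 4*m - 2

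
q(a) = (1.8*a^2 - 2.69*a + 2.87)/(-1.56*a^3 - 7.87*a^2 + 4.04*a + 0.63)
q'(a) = (3.6*a - 2.69)/(-1.56*a^3 - 7.87*a^2 + 4.04*a + 0.63) + (1.8*a^2 - 2.69*a + 2.87)*(4.68*a^2 + 15.74*a - 4.04)/(-1.56*a^3 - 7.87*a^2 + 4.04*a + 0.63)^2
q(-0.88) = -0.83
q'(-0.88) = -0.76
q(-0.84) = -0.87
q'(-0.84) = -0.86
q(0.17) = 2.28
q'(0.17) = -4.51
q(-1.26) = -0.66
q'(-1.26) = -0.26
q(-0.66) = -1.08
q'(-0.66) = -1.66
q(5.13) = -0.09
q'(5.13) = 0.01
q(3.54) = -0.10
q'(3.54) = 0.01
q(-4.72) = -1.87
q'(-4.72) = 2.30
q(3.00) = -0.11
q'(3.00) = 0.01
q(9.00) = -0.07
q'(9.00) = 0.00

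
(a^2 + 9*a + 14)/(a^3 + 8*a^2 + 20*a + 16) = (a + 7)/(a^2 + 6*a + 8)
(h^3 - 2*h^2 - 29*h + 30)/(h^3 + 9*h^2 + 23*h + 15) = (h^2 - 7*h + 6)/(h^2 + 4*h + 3)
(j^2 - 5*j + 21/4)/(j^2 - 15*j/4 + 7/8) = 2*(2*j - 3)/(4*j - 1)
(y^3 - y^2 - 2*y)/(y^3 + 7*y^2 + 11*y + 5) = y*(y - 2)/(y^2 + 6*y + 5)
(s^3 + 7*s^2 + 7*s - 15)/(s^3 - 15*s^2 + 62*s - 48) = (s^2 + 8*s + 15)/(s^2 - 14*s + 48)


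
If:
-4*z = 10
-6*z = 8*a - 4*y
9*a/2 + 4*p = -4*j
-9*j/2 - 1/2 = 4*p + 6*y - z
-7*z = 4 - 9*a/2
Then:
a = -3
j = 84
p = -645/8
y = -39/4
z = -5/2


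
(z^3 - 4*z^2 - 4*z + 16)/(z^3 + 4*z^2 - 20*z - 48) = (z - 2)/(z + 6)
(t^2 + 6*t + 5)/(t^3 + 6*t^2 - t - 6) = (t + 5)/(t^2 + 5*t - 6)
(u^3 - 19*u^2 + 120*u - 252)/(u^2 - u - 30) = (u^2 - 13*u + 42)/(u + 5)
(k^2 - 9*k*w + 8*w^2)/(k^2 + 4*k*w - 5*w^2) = (k - 8*w)/(k + 5*w)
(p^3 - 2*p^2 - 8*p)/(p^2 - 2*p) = (p^2 - 2*p - 8)/(p - 2)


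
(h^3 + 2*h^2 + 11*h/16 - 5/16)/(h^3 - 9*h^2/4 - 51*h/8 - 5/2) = (4*h^2 + 3*h - 1)/(2*(2*h^2 - 7*h - 4))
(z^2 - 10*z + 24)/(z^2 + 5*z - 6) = (z^2 - 10*z + 24)/(z^2 + 5*z - 6)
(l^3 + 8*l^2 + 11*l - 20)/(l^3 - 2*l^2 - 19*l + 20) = (l + 5)/(l - 5)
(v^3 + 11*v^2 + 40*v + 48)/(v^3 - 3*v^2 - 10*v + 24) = (v^2 + 8*v + 16)/(v^2 - 6*v + 8)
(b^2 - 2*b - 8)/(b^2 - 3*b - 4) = (b + 2)/(b + 1)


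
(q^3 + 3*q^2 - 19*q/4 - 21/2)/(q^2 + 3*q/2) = q + 3/2 - 7/q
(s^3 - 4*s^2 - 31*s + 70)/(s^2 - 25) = (s^2 - 9*s + 14)/(s - 5)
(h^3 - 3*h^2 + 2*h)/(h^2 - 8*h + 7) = h*(h - 2)/(h - 7)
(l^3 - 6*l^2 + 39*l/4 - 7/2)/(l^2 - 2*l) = l - 4 + 7/(4*l)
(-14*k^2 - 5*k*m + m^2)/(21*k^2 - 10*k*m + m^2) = (-2*k - m)/(3*k - m)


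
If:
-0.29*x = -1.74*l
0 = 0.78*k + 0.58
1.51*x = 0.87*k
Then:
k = -0.74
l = -0.07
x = -0.43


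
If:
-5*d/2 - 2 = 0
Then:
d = -4/5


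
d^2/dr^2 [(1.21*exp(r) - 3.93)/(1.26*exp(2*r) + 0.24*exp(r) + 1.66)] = (1.920996*exp(4*r) - 25.322976*exp(3*r) - 18.750312*exp(2*r) + 32.17152*exp(r) + 4.899988)*exp(r)/(2.000376*exp(6*r) + 1.143072*exp(5*r) + 8.123976*exp(4*r) + 3.025728*exp(3*r) + 10.703016*exp(2*r) + 1.984032*exp(r) + 4.574296)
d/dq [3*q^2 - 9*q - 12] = 6*q - 9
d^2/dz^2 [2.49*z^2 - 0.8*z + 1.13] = 4.98000000000000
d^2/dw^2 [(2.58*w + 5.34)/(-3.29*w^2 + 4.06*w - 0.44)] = (-(2.58*w + 5.34)*(6.58*w - 4.06)*(13.16*w - 8.12) + (50.9292*w + 14.1876)*(3.29*w^2 - 4.06*w + 0.44))/(3.29*w^2 - 4.06*w + 0.44)^3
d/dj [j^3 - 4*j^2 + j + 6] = 3*j^2 - 8*j + 1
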